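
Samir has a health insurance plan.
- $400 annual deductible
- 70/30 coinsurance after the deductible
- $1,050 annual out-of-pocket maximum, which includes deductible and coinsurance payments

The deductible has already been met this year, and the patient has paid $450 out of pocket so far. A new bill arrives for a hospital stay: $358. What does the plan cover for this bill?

With the deductible met, the entire $358 is subject to coinsurance.
Patient's 30% share of $358 is $107.40.
Year-to-date out-of-pocket becomes $450 + $107.40 = $557.40, still under the $1,050 maximum, so no cap applies.
The insurer covers the remainder: $358 − $107.40 = $250.60.

$250.60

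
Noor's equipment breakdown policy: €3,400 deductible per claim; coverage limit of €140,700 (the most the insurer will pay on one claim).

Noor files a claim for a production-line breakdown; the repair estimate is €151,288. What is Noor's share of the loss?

€10,588

After the deductible, €151,288 − €3,400 = €147,888 remains.
Since €147,888 > €140,700, the payout is capped at €140,700.
Business owner's share is the uncovered remainder: €151,288 − €140,700 = €10,588.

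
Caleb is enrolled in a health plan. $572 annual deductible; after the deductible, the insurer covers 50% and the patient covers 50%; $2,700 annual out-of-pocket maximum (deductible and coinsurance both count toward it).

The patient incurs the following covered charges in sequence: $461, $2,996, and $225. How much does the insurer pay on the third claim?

Bill 1, $461: entire amount goes to the deductible. Cost to patient: $461. OOP to date $461. Plan pays $461 − $461 = $0.
Bill 2, $2,996: $111 to deductible, leaving $2,885; 50% of $2,885 = $1,442.50. Cost to patient: $1,553.50. OOP to date $2,014.50. Insurer: $2,996 − $1,553.50 = $1,442.50.
Bill 3, $225: deductible met; 50% of $225 = $112.50. Cost to patient: $112.50. OOP to date $2,127. Insurer: $225 − $112.50 = $112.50.

$112.50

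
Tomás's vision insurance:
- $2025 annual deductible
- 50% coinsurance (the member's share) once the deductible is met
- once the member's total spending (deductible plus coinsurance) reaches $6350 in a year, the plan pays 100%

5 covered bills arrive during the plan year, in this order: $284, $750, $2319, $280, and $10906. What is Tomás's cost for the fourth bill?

$140

#1 ($284): entire amount goes to the deductible. Member owes $284 (running OOP $284).
#2 ($750): fully absorbed by the deductible. Member pays $750; OOP now $1034.
#3 ($2319): deductible takes $991, $1328 remains; coinsurance $1328 × 50% = $664. Member pays $1655; OOP now $2689.
#4 ($280): deductible already satisfied, so member's share is 50% × $280 = $140. Member pays $140; OOP now $2829.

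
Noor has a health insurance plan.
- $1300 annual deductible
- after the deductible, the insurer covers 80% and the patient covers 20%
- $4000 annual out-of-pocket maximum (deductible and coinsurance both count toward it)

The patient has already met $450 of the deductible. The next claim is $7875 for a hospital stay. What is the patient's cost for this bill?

Remaining deductible: $1300 − $450 = $850.
That leaves $7875 − $850 = $7025 for coinsurance.
20% of $7025 = $1405 falls to the patient.
Patient responsibility before any cap: $850 + $1405 = $2255.
Cumulative spending $450 + $2255 = $2705 stays under the $4000 maximum.

$2255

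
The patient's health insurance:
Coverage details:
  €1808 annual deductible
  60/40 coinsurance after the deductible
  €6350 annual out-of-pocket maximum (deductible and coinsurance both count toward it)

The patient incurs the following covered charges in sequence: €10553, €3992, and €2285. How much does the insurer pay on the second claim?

€2948

Claim 1 (€10553): deductible takes €1808, €8745 remains; coinsurance €8745 × 40% = €3498. Patient pays €5306; OOP now €5306. Insurer: €10553 − €5306 = €5247.
Claim 2 (€3992): 40% coinsurance on €3992 = €1596.80. Adding that to €5306 gives €6902.80, past the €6350 cap; patient pays only €6350 − €5306 = €1044. Insurer: €3992 − €1044 = €2948.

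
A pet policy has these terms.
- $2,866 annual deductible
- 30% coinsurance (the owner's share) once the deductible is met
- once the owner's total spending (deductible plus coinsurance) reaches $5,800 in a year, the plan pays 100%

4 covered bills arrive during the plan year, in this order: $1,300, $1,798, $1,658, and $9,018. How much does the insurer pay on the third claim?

$1,160.60

Claim 1 ($1,300): all of it applies to the deductible. Cost to owner: $1,300. OOP to date $1,300. Plan pays $1,300 − $1,300 = $0.
Claim 2 ($1,798): deductible takes $1,566, $232 remains; owner's 30% is $69.60. Owner owes $1,635.60 (running OOP $2,935.60). Insurer: $1,798 − $1,635.60 = $162.40.
Claim 3 ($1,658): deductible already satisfied, so owner's share is 30% × $1,658 = $497.40. Owner owes $497.40 (running OOP $3,433). Insurer: $1,658 − $497.40 = $1,160.60.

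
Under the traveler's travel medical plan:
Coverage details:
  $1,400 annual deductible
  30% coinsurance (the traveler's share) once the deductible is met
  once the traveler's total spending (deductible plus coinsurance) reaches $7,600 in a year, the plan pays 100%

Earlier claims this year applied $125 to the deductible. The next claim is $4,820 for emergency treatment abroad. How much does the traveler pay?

$125 of the $1,400 deductible is already met, leaving $1,275.
After the $1,275 deductible portion, $4,820 − $1,275 = $3,545 is subject to coinsurance.
Traveler's 30% share of $3,545 is $1,063.50.
Traveler responsibility before any cap: $1,275 + $1,063.50 = $2,338.50.
Cumulative spending $125 + $2,338.50 = $2,463.50 stays under the $7,600 maximum.

$2,338.50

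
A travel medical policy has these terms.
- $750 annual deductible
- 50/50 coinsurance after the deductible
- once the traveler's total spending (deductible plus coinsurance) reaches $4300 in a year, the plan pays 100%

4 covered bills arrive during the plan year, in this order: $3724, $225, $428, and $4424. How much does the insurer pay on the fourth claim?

Claim 1 — $3724: deductible takes $750, $2974 remains; coinsurance $2974 × 50% = $1487. Cost to traveler: $2237. OOP to date $2237. Plan pays $3724 − $2237 = $1487.
Claim 2 — $225: deductible already satisfied, so traveler's share is 50% × $225 = $112.50. Traveler pays $112.50; OOP now $2349.50. Insurer: $225 − $112.50 = $112.50.
Claim 3 — $428: deductible met; 50% of $428 = $214. Cost to traveler: $214. OOP to date $2563.50. Plan pays $428 − $214 = $214.
Claim 4 — $4424: deductible already satisfied, so traveler's share is 50% × $4424 = $2212. That would push OOP to $4775.50, over the $4300 cap, so traveler pays $4300 − $2563.50 = $1736.50. Plan pays $4424 − $1736.50 = $2687.50.

$2687.50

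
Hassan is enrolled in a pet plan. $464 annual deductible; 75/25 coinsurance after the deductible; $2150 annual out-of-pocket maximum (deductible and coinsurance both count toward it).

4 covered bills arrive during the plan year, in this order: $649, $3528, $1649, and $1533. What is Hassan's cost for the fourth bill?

$345.50

Bill 1, $649: deductible takes $464, $185 remains; owner's 25% is $46.25. Cost to owner: $510.25. OOP to date $510.25.
Bill 2, $3528: deductible already satisfied, so owner's share is 25% × $3528 = $882. Owner owes $882 (running OOP $1392.25).
Bill 3, $1649: 25% coinsurance on $1649 = $412.25. Cost to owner: $412.25. OOP to date $1804.50.
Bill 4, $1533: 25% coinsurance on $1533 = $383.25. That would push OOP to $2187.75, over the $2150 cap, so owner pays $2150 − $1804.50 = $345.50.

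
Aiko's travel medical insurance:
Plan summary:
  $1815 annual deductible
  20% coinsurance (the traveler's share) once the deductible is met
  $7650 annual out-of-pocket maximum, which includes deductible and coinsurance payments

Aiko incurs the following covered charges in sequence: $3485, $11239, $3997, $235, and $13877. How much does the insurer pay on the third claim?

Bill 1, $3485: deductible takes $1815, $1670 remains; coinsurance $1670 × 20% = $334. Traveler pays $2149; OOP now $2149. Insurer: $3485 − $2149 = $1336.
Bill 2, $11239: 20% coinsurance on $11239 = $2247.80. Cost to traveler: $2247.80. OOP to date $4396.80. Plan pays $11239 − $2247.80 = $8991.20.
Bill 3, $3997: deductible met; 20% of $3997 = $799.40. Cost to traveler: $799.40. OOP to date $5196.20. Insurer: $3997 − $799.40 = $3197.60.

$3197.60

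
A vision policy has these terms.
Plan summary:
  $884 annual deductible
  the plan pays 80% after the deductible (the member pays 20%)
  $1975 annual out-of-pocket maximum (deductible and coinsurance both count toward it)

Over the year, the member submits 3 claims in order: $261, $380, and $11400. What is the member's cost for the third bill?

Bill 1, $261: all of it applies to the deductible. Cost to member: $261. OOP to date $261.
Bill 2, $380: entire amount goes to the deductible. Cost to member: $380. OOP to date $641.
Bill 3, $11400: deductible takes $243, $11157 remains; coinsurance $11157 × 20% = $2231.40. Deductible plus coinsurance: $243 + $2231.40 = $2474.40. Adding that to $641 gives $3115.40, past the $1975 cap; member pays only $1975 − $641 = $1334.

$1334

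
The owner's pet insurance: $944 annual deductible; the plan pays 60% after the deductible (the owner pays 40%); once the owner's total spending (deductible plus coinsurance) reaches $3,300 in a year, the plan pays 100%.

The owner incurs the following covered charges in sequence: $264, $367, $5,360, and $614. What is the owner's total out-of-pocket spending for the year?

$3,208.40

Bill 1, $264: fully absorbed by the deductible. Owner pays $264; OOP now $264.
Bill 2, $367: all of it applies to the deductible. Owner owes $367 (running OOP $631).
Bill 3, $5,360: $313 finishes the deductible; $5,047 goes to coinsurance; 40% of $5,047 = $2,018.80. Cost to owner: $2,331.80. OOP to date $2,962.80.
Bill 4, $614: deductible already satisfied, so owner's share is 40% × $614 = $245.60. Owner owes $245.60 (running OOP $3,208.40).
Summing the owner's payments: $264 + $367 + $2,331.80 + $245.60 = $3,208.40.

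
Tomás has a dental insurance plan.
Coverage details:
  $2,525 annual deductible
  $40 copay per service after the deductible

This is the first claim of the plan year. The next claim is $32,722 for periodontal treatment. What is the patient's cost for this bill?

Nothing has been paid toward the $2,525 deductible, so the first $2,525 of this charge is applied there.
After the $2,525 deductible portion, $32,722 − $2,525 = $30,197 is subject to the copay.
Copay on this service: $40.
Patient responsibility: $2,525 + $40 = $2,565.

$2,565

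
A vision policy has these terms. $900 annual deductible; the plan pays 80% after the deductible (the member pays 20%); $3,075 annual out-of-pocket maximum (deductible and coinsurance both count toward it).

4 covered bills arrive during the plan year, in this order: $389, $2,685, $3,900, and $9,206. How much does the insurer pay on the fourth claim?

Claim 1 ($389): all of it applies to the deductible. Member owes $389 (running OOP $389). Plan pays $389 − $389 = $0.
Claim 2 ($2,685): $511 finishes the deductible; $2,174 goes to coinsurance; member's 20% is $434.80. Member pays $945.80; OOP now $1,334.80. Plan pays $2,685 − $945.80 = $1,739.20.
Claim 3 ($3,900): 20% coinsurance on $3,900 = $780. Member pays $780; OOP now $2,114.80. Insurer: $3,900 − $780 = $3,120.
Claim 4 ($9,206): deductible already satisfied, so member's share is 20% × $9,206 = $1,841.20. That would push OOP to $3,956, over the $3,075 cap, so member pays $3,075 − $2,114.80 = $960.20. Insurer: $9,206 − $960.20 = $8,245.80.

$8,245.80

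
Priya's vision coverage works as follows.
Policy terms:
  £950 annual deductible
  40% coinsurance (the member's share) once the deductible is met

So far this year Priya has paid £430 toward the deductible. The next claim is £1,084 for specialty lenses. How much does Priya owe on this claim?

£745.60

Remaining deductible: £950 − £430 = £520.
That leaves £1,084 − £520 = £564 for coinsurance.
Member's 40% share of £564 is £225.60.
Member responsibility: £520 + £225.60 = £745.60.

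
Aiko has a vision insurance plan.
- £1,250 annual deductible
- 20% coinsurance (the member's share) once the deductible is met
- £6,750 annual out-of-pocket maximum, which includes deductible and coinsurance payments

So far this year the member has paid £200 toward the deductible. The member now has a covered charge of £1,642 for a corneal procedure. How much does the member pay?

£200 of the £1,250 deductible is already met, leaving £1,050.
After the £1,050 deductible portion, £1,642 − £1,050 = £592 is subject to coinsurance.
Coinsurance: £592 × 20% = £118.40.
That puts the member's cost at £1,050 + £118.40 = £1,168.40 before any cap.
Cumulative spending £200 + £1,168.40 = £1,368.40 stays under the £6,750 maximum.

£1,168.40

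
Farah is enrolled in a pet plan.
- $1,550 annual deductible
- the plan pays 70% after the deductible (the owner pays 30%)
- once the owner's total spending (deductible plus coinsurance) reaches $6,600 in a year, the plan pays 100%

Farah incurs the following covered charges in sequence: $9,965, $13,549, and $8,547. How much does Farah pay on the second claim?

$2,525.50

Bill 1, $9,965: $1,550 to deductible, leaving $8,415; 30% of $8,415 = $2,524.50. Owner pays $4,074.50; OOP now $4,074.50.
Bill 2, $13,549: deductible already satisfied, so owner's share is 30% × $13,549 = $4,064.70. OOP would hit $8,139.20 > $6,600, so the cap limits the owner to $6,600 − $4,074.50 = $2,525.50.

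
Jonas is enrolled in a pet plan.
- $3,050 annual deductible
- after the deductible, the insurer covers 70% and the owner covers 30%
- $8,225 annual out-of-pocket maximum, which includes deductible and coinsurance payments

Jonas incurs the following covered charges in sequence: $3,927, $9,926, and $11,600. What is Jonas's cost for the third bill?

$1,934.10

Claim 1 ($3,927): deductible takes $3,050, $877 remains; coinsurance $877 × 30% = $263.10. Owner owes $3,313.10 (running OOP $3,313.10).
Claim 2 ($9,926): deductible already satisfied, so owner's share is 30% × $9,926 = $2,977.80. Owner pays $2,977.80; OOP now $6,290.90.
Claim 3 ($11,600): deductible met; 30% of $11,600 = $3,480. That would push OOP to $9,770.90, over the $8,225 cap, so owner pays $8,225 − $6,290.90 = $1,934.10.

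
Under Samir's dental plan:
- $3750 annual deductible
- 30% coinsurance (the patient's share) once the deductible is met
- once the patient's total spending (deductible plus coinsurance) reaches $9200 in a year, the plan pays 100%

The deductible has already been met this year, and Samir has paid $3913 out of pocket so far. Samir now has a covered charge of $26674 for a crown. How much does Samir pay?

With the deductible met, the entire $26674 is subject to coinsurance.
30% of $26674 = $8002.20 falls to the patient.
That would bring total out-of-pocket to $11915.20, past the $9200 cap. The patient is capped at $9200 − $3913 = $5287 on this claim.

$5287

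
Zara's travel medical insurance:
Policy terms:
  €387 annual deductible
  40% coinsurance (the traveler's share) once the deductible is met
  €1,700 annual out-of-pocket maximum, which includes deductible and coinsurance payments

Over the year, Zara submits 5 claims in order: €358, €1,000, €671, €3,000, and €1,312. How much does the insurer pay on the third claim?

Claim 1 — €358: fully absorbed by the deductible. Cost to traveler: €358. OOP to date €358. Insurer: €358 − €358 = €0.
Claim 2 — €1,000: €29 finishes the deductible; €971 goes to coinsurance; 40% of €971 = €388.40. Cost to traveler: €417.40. OOP to date €775.40. Plan pays €1,000 − €417.40 = €582.60.
Claim 3 — €671: deductible met; 40% of €671 = €268.40. Cost to traveler: €268.40. OOP to date €1,043.80. Plan pays €671 − €268.40 = €402.60.

€402.60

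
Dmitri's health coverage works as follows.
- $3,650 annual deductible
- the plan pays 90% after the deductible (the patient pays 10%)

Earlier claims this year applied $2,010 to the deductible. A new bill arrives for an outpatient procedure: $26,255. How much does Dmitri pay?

Deductible still to meet: $3,650 − $2,010 = $1,640.
That leaves $26,255 − $1,640 = $24,615 for coinsurance.
10% of $24,615 = $2,461.50 falls to the patient.
That puts the patient's cost at $1,640 + $2,461.50 = $4,101.50.

$4,101.50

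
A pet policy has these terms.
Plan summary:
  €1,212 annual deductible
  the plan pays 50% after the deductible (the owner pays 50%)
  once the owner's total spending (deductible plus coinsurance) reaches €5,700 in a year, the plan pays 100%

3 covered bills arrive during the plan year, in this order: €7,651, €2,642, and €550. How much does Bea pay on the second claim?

#1 (€7,651): deductible takes €1,212, €6,439 remains; coinsurance €6,439 × 50% = €3,219.50. Owner pays €4,431.50; OOP now €4,431.50.
#2 (€2,642): deductible met; 50% of €2,642 = €1,321. Adding that to €4,431.50 gives €5,752.50, past the €5,700 cap; owner pays only €5,700 − €4,431.50 = €1,268.50.

€1,268.50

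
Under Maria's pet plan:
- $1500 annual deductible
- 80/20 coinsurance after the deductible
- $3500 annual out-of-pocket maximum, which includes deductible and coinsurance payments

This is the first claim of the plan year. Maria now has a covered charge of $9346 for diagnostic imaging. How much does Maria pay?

$3069.20

The full $1500 deductible is still open; $1500 of this bill applies to it.
The remaining $7846 (= $9346 − $1500) moves to coinsurance.
Coinsurance: $7846 × 20% = $1569.20.
That puts the owner's cost at $1500 + $1569.20 = $3069.20 before any cap.
Cumulative spending $0 + $3069.20 = $3069.20 stays under the $3500 maximum.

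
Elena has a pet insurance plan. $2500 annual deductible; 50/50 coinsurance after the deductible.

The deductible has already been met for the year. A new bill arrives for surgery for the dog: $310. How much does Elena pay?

With the deductible met, the entire $310 is subject to coinsurance.
Coinsurance: $310 × 50% = $155.

$155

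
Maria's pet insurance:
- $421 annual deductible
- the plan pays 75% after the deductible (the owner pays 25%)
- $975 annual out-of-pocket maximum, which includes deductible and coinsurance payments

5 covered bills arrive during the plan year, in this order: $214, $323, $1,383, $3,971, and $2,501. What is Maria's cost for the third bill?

$345.75

Claim 1 — $214: all of it applies to the deductible. Cost to owner: $214. OOP to date $214.
Claim 2 — $323: $207 finishes the deductible; $116 goes to coinsurance; owner's 25% is $29. Owner owes $236 (running OOP $450).
Claim 3 — $1,383: 25% coinsurance on $1,383 = $345.75. Owner pays $345.75; OOP now $795.75.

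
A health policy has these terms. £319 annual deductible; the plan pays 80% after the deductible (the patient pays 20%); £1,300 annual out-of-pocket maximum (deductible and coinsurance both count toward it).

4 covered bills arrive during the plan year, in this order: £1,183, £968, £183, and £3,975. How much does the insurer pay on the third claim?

Bill 1, £1,183: £319 to deductible, leaving £864; 20% of £864 = £172.80. Patient pays £491.80; OOP now £491.80. Insurer: £1,183 − £491.80 = £691.20.
Bill 2, £968: deductible met; 20% of £968 = £193.60. Cost to patient: £193.60. OOP to date £685.40. Insurer: £968 − £193.60 = £774.40.
Bill 3, £183: 20% coinsurance on £183 = £36.60. Patient pays £36.60; OOP now £722. Insurer: £183 − £36.60 = £146.40.

£146.40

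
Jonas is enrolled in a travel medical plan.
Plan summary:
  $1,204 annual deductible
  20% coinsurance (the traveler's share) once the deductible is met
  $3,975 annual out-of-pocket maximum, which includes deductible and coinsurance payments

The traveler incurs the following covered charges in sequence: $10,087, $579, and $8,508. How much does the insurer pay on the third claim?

$7,629.40

#1 ($10,087): $1,204 to deductible, leaving $8,883; 20% of $8,883 = $1,776.60. Traveler pays $2,980.60; OOP now $2,980.60. Plan pays $10,087 − $2,980.60 = $7,106.40.
#2 ($579): deductible already satisfied, so traveler's share is 20% × $579 = $115.80. Cost to traveler: $115.80. OOP to date $3,096.40. Insurer: $579 − $115.80 = $463.20.
#3 ($8,508): deductible already satisfied, so traveler's share is 20% × $8,508 = $1,701.60. Adding that to $3,096.40 gives $4,798, past the $3,975 cap; traveler pays only $3,975 − $3,096.40 = $878.60. Plan pays $8,508 − $878.60 = $7,629.40.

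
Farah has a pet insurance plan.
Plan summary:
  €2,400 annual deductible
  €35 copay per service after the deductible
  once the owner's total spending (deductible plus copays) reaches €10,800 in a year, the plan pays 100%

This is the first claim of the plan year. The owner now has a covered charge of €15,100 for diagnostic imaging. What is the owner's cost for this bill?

Deductible not yet touched, so the first €2,400 of the bill goes to the deductible.
That leaves €15,100 − €2,400 = €12,700 for the copay.
Copay on this service: €35.
So the owner owes €2,400 + €35 = €2,435 before any cap.
Cumulative spending €0 + €2,435 = €2,435 stays under the €10,800 maximum.

€2,435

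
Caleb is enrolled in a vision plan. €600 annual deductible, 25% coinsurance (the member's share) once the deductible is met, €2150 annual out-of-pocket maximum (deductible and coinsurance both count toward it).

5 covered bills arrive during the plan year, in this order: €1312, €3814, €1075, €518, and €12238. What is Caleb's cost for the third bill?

€268.75

Bill 1, €1312: deductible takes €600, €712 remains; 25% of €712 = €178. Member pays €778; OOP now €778.
Bill 2, €3814: deductible already satisfied, so member's share is 25% × €3814 = €953.50. Cost to member: €953.50. OOP to date €1731.50.
Bill 3, €1075: deductible met; 25% of €1075 = €268.75. Cost to member: €268.75. OOP to date €2000.25.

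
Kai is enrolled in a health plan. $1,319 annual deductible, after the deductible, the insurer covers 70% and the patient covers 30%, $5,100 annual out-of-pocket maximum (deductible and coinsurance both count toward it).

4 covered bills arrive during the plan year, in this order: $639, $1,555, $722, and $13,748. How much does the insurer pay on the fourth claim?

$10,446.10

Bill 1, $639: fully absorbed by the deductible. Cost to patient: $639. OOP to date $639. Plan pays $639 − $639 = $0.
Bill 2, $1,555: deductible takes $680, $875 remains; patient's 30% is $262.50. Cost to patient: $942.50. OOP to date $1,581.50. Insurer: $1,555 − $942.50 = $612.50.
Bill 3, $722: 30% coinsurance on $722 = $216.60. Cost to patient: $216.60. OOP to date $1,798.10. Plan pays $722 − $216.60 = $505.40.
Bill 4, $13,748: deductible already satisfied, so patient's share is 30% × $13,748 = $4,124.40. Adding that to $1,798.10 gives $5,922.50, past the $5,100 cap; patient pays only $5,100 − $1,798.10 = $3,301.90. Plan pays $13,748 − $3,301.90 = $10,446.10.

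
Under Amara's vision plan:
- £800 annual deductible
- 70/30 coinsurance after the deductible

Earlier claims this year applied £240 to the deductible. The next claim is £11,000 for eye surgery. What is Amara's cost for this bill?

£240 of the £800 deductible is already met, leaving £560.
That leaves £11,000 − £560 = £10,440 for coinsurance.
Member's 30% share of £10,440 is £3,132.
Member responsibility: £560 + £3,132 = £3,692.

£3,692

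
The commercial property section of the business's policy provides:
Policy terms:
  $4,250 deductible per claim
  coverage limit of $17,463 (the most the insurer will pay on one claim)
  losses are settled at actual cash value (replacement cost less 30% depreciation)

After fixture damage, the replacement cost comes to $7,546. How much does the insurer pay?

Depreciate 30%: the covered value is $7,546 × 0.7 = $5,282.20.
Subtract the deductible: $5,282.20 − $4,250 = $1,032.20.
$1,032.20 ≤ $17,463, so the limit doesn't bind; insurer pays $1,032.20.

$1,032.20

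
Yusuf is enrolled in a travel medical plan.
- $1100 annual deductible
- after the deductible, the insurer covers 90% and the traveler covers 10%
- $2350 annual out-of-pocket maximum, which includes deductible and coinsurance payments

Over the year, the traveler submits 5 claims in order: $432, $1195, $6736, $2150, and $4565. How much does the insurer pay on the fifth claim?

$4256.30

Claim 1 — $432: all of it applies to the deductible. Cost to traveler: $432. OOP to date $432. Insurer: $432 − $432 = $0.
Claim 2 — $1195: $668 to deductible, leaving $527; coinsurance $527 × 10% = $52.70. Cost to traveler: $720.70. OOP to date $1152.70. Plan pays $1195 − $720.70 = $474.30.
Claim 3 — $6736: deductible met; 10% of $6736 = $673.60. Cost to traveler: $673.60. OOP to date $1826.30. Plan pays $6736 − $673.60 = $6062.40.
Claim 4 — $2150: deductible met; 10% of $2150 = $215. Traveler pays $215; OOP now $2041.30. Plan pays $2150 − $215 = $1935.
Claim 5 — $4565: deductible already satisfied, so traveler's share is 10% × $4565 = $456.50. That would push OOP to $2497.80, over the $2350 cap, so traveler pays $2350 − $2041.30 = $308.70. Insurer: $4565 − $308.70 = $4256.30.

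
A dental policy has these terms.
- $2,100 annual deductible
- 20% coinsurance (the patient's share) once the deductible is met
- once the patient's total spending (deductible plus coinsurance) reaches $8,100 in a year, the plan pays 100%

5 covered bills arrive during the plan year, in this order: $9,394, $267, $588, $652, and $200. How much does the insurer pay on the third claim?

Bill 1, $9,394: $2,100 finishes the deductible; $7,294 goes to coinsurance; coinsurance $7,294 × 20% = $1,458.80. Patient owes $3,558.80 (running OOP $3,558.80). Plan pays $9,394 − $3,558.80 = $5,835.20.
Bill 2, $267: 20% coinsurance on $267 = $53.40. Patient pays $53.40; OOP now $3,612.20. Insurer: $267 − $53.40 = $213.60.
Bill 3, $588: 20% coinsurance on $588 = $117.60. Patient pays $117.60; OOP now $3,729.80. Insurer: $588 − $117.60 = $470.40.

$470.40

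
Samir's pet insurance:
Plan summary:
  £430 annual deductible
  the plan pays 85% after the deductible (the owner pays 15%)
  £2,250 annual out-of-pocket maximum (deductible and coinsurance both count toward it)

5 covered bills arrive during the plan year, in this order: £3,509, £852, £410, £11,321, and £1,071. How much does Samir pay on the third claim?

Claim 1 (£3,509): £430 finishes the deductible; £3,079 goes to coinsurance; owner's 15% is £461.85. Owner owes £891.85 (running OOP £891.85).
Claim 2 (£852): 15% coinsurance on £852 = £127.80. Cost to owner: £127.80. OOP to date £1,019.65.
Claim 3 (£410): 15% coinsurance on £410 = £61.50. Owner owes £61.50 (running OOP £1,081.15).

£61.50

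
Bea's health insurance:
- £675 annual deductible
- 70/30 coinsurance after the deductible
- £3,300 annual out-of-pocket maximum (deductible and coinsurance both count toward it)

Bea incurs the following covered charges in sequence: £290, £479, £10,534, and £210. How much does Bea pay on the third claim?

Claim 1 — £290: all of it applies to the deductible. Cost to patient: £290. OOP to date £290.
Claim 2 — £479: £385 to deductible, leaving £94; patient's 30% is £28.20. Cost to patient: £413.20. OOP to date £703.20.
Claim 3 — £10,534: 30% coinsurance on £10,534 = £3,160.20. Adding that to £703.20 gives £3,863.40, past the £3,300 cap; patient pays only £3,300 − £703.20 = £2,596.80.

£2,596.80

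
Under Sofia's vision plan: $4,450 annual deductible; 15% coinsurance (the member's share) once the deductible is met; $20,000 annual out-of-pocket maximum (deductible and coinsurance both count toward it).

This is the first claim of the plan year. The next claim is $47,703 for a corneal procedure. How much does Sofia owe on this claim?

$10,937.95

Nothing has been paid toward the $4,450 deductible, so the first $4,450 of this charge is applied there.
After the $4,450 deductible portion, $47,703 − $4,450 = $43,253 is subject to coinsurance.
15% of $43,253 = $6,487.95 falls to the member.
Member responsibility before any cap: $4,450 + $6,487.95 = $10,937.95.
Total out-of-pocket so far would be $0 + $10,937.95 = $10,937.95, below the $20,000 cap — no reduction.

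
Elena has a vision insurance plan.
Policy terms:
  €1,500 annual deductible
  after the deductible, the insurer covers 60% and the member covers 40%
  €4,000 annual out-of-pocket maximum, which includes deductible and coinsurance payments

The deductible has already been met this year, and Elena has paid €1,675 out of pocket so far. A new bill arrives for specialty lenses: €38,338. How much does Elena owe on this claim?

€2,325

With the deductible met, the entire €38,338 is subject to coinsurance.
Coinsurance: €38,338 × 40% = €15,335.20.
Adding €15,335.20 to the €1,675 already spent would give €17,010.20, which exceeds the €4,000 cap; the member pays just €4,000 − €1,675 = €2,325.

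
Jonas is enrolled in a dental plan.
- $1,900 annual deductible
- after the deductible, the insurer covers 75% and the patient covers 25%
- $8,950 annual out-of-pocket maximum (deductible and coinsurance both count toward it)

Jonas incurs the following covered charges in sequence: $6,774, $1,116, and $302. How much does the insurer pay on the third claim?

Claim 1 ($6,774): deductible takes $1,900, $4,874 remains; 25% of $4,874 = $1,218.50. Patient owes $3,118.50 (running OOP $3,118.50). Insurer: $6,774 − $3,118.50 = $3,655.50.
Claim 2 ($1,116): deductible met; 25% of $1,116 = $279. Patient owes $279 (running OOP $3,397.50). Plan pays $1,116 − $279 = $837.
Claim 3 ($302): deductible met; 25% of $302 = $75.50. Patient owes $75.50 (running OOP $3,473). Plan pays $302 − $75.50 = $226.50.

$226.50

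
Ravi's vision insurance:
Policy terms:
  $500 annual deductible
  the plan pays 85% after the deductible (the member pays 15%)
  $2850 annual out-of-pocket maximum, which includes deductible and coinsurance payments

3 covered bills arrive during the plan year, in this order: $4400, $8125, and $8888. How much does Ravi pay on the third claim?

$546.25

Claim 1 — $4400: $500 finishes the deductible; $3900 goes to coinsurance; coinsurance $3900 × 15% = $585. Member pays $1085; OOP now $1085.
Claim 2 — $8125: deductible met; 15% of $8125 = $1218.75. Member pays $1218.75; OOP now $2303.75.
Claim 3 — $8888: deductible met; 15% of $8888 = $1333.20. Adding that to $2303.75 gives $3636.95, past the $2850 cap; member pays only $2850 − $2303.75 = $546.25.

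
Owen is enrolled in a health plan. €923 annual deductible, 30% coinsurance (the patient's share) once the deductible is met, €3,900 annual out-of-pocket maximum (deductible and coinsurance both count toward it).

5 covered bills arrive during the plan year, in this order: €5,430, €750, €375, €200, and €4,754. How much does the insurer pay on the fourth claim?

Claim 1 — €5,430: deductible takes €923, €4,507 remains; coinsurance €4,507 × 30% = €1,352.10. Patient owes €2,275.10 (running OOP €2,275.10). Insurer: €5,430 − €2,275.10 = €3,154.90.
Claim 2 — €750: deductible met; 30% of €750 = €225. Patient pays €225; OOP now €2,500.10. Insurer: €750 − €225 = €525.
Claim 3 — €375: 30% coinsurance on €375 = €112.50. Patient owes €112.50 (running OOP €2,612.60). Insurer: €375 − €112.50 = €262.50.
Claim 4 — €200: 30% coinsurance on €200 = €60. Cost to patient: €60. OOP to date €2,672.60. Plan pays €200 − €60 = €140.

€140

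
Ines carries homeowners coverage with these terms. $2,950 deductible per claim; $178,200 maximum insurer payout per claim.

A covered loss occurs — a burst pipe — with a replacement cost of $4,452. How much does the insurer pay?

After the deductible, $4,452 − $2,950 = $1,502 remains.
$1,502 is within the $178,200 limit, so the insurer pays $1,502.

$1,502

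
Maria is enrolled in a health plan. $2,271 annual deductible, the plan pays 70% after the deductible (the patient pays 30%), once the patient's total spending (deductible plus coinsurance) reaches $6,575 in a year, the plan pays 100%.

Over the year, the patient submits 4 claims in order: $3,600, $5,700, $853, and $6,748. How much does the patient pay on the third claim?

$255.90

#1 ($3,600): $2,271 to deductible, leaving $1,329; 30% of $1,329 = $398.70. Patient owes $2,669.70 (running OOP $2,669.70).
#2 ($5,700): deductible met; 30% of $5,700 = $1,710. Patient pays $1,710; OOP now $4,379.70.
#3 ($853): 30% coinsurance on $853 = $255.90. Cost to patient: $255.90. OOP to date $4,635.60.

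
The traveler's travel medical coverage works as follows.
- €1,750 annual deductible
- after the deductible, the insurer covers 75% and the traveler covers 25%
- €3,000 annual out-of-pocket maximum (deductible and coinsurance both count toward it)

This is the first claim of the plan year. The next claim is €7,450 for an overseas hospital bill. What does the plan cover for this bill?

The full €1,750 deductible is still open; €1,750 of this bill applies to it.
That leaves €7,450 − €1,750 = €5,700 for coinsurance.
Coinsurance: €5,700 × 25% = €1,425.
Traveler responsibility before any cap: €1,750 + €1,425 = €3,175.
Adding €3,175 to the €0 already spent would give €3,175, which exceeds the €3,000 cap; the traveler pays just €3,000 − €0 = €3,000.
The insurer covers the remainder: €7,450 − €3,000 = €4,450.

€4,450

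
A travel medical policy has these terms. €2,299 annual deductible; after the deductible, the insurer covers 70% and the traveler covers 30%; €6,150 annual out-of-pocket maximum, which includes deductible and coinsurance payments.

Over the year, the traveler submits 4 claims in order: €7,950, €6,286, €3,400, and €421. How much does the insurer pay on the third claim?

€3,130.10

Claim 1 — €7,950: €2,299 to deductible, leaving €5,651; 30% of €5,651 = €1,695.30. Cost to traveler: €3,994.30. OOP to date €3,994.30. Plan pays €7,950 − €3,994.30 = €3,955.70.
Claim 2 — €6,286: deductible already satisfied, so traveler's share is 30% × €6,286 = €1,885.80. Traveler owes €1,885.80 (running OOP €5,880.10). Plan pays €6,286 − €1,885.80 = €4,400.20.
Claim 3 — €3,400: 30% coinsurance on €3,400 = €1,020. OOP would hit €6,900.10 > €6,150, so the cap limits the traveler to €6,150 − €5,880.10 = €269.90. Insurer: €3,400 − €269.90 = €3,130.10.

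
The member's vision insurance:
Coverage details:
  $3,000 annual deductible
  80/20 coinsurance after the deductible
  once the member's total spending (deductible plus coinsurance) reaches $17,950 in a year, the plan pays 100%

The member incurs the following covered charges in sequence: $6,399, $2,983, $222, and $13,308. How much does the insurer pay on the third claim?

#1 ($6,399): $3,000 finishes the deductible; $3,399 goes to coinsurance; member's 20% is $679.80. Cost to member: $3,679.80. OOP to date $3,679.80. Insurer: $6,399 − $3,679.80 = $2,719.20.
#2 ($2,983): deductible already satisfied, so member's share is 20% × $2,983 = $596.60. Member owes $596.60 (running OOP $4,276.40). Plan pays $2,983 − $596.60 = $2,386.40.
#3 ($222): deductible met; 20% of $222 = $44.40. Member pays $44.40; OOP now $4,320.80. Insurer: $222 − $44.40 = $177.60.

$177.60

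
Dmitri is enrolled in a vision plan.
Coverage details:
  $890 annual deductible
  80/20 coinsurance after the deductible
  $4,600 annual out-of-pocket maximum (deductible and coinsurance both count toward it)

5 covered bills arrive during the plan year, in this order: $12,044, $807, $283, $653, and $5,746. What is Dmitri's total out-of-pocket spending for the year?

$4,600

Claim 1 — $12,044: deductible takes $890, $11,154 remains; coinsurance $11,154 × 20% = $2,230.80. Member owes $3,120.80 (running OOP $3,120.80).
Claim 2 — $807: 20% coinsurance on $807 = $161.40. Cost to member: $161.40. OOP to date $3,282.20.
Claim 3 — $283: deductible met; 20% of $283 = $56.60. Cost to member: $56.60. OOP to date $3,338.80.
Claim 4 — $653: deductible already satisfied, so member's share is 20% × $653 = $130.60. Member pays $130.60; OOP now $3,469.40.
Claim 5 — $5,746: deductible already satisfied, so member's share is 20% × $5,746 = $1,149.20. That would push OOP to $4,618.60, over the $4,600 cap, so member pays $4,600 − $3,469.40 = $1,130.60.
Total paid by the member: $3,120.80 + $161.40 + $56.60 + $130.60 + $1,130.60 = $4,600.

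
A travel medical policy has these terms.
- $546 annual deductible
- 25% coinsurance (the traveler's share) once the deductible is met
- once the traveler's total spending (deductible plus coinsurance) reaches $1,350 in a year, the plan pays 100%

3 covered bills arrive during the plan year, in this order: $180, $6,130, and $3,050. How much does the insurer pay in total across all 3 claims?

$8,010

Claim 1 — $180: entire amount goes to the deductible. Cost to traveler: $180. OOP to date $180. Insurer: $180 − $180 = $0.
Claim 2 — $6,130: $366 finishes the deductible; $5,764 goes to coinsurance; coinsurance $5,764 × 25% = $1,441. Together that's $366 + $1,441 = $1,807. OOP would hit $1,987 > $1,350, so the cap limits the traveler to $1,350 − $180 = $1,170. Plan pays $6,130 − $1,170 = $4,960.
Claim 3 — $3,050: deductible met; 25% of $3,050 = $762.50. That would push OOP to $2,112.50, over the $1,350 cap, so traveler pays $1,350 − $1,350 = $0. Insurer: $3,050 − $0 = $3,050.
Insurer total = bills − traveler's total = $9,360 − $1,350 = $8,010.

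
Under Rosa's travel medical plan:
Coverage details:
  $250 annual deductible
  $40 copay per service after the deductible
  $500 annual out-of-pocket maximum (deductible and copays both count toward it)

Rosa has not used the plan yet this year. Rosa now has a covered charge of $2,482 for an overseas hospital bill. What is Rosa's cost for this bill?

The full $250 deductible is still open; $250 of this bill applies to it.
After the $250 deductible portion, $2,482 − $250 = $2,232 is subject to the copay.
Copay on this service: $40.
Traveler responsibility before any cap: $250 + $40 = $290.
Year-to-date out-of-pocket becomes $0 + $290 = $290, still under the $500 maximum, so no cap applies.

$290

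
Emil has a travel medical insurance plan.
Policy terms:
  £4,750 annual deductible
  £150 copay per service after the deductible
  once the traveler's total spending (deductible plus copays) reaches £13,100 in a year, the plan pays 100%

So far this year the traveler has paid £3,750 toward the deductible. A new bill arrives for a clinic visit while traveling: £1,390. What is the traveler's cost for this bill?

£1,150

Deductible still to meet: £4,750 − £3,750 = £1,000.
After the £1,000 deductible portion, £1,390 − £1,000 = £390 is subject to the copay.
Copay on this service: £150.
So the traveler owes £1,000 + £150 = £1,150 before any cap.
Total out-of-pocket so far would be £3,750 + £1,150 = £4,900, below the £13,100 cap — no reduction.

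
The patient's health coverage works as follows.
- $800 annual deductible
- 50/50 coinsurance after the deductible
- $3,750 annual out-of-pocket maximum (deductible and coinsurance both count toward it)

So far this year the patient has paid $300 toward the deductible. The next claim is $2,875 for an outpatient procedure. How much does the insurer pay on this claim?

Remaining deductible: $800 − $300 = $500.
That leaves $2,875 − $500 = $2,375 for coinsurance.
Coinsurance: $2,375 × 50% = $1,187.50.
Patient responsibility before any cap: $500 + $1,187.50 = $1,687.50.
Year-to-date out-of-pocket becomes $300 + $1,687.50 = $1,987.50, still under the $3,750 maximum, so no cap applies.
The insurer covers the remainder: $2,875 − $1,687.50 = $1,187.50.

$1,187.50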